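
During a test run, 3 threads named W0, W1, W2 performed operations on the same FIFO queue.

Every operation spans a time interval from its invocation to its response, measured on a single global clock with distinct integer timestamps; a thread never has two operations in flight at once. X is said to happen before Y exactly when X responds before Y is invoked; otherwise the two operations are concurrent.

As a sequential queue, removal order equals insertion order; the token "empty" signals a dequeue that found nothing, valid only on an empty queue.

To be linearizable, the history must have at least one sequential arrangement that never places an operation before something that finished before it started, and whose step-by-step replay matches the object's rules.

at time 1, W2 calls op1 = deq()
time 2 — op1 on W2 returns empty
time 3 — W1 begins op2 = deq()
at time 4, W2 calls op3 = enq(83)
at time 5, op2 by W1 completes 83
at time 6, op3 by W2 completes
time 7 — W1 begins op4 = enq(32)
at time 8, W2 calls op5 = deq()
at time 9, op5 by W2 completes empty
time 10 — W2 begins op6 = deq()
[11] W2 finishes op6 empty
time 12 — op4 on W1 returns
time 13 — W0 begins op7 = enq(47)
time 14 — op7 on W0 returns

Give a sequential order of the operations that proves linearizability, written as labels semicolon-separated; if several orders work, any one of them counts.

after step 1 (op1 deq() → empty): queue <>
after step 2 (op3 enq(83)): queue <83>
after step 3 (op2 deq() → 83): queue <>
after step 4 (op5 deq() → empty): queue <>
after step 5 (op6 deq() → empty): queue <>
after step 6 (op4 enq(32)): queue <32>
after step 7 (op7 enq(47)): queue <32,47>

op1; op3; op2; op5; op6; op4; op7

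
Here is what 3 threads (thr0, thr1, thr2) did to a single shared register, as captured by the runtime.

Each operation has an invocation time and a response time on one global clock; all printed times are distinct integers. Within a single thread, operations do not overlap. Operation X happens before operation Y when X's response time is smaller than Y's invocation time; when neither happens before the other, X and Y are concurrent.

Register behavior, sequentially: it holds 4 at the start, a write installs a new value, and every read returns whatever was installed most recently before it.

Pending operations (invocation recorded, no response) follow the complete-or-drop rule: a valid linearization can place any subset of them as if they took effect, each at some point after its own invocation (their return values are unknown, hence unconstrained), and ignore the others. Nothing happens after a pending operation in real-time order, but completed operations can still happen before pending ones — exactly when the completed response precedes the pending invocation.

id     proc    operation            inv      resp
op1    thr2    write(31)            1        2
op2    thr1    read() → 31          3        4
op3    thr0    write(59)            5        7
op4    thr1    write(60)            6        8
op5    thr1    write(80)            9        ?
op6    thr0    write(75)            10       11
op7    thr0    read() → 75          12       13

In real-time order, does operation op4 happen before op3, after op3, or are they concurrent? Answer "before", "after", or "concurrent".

concurrent

op4 spans [6,8], op3 spans [5,7]
the intervals overlap in both directions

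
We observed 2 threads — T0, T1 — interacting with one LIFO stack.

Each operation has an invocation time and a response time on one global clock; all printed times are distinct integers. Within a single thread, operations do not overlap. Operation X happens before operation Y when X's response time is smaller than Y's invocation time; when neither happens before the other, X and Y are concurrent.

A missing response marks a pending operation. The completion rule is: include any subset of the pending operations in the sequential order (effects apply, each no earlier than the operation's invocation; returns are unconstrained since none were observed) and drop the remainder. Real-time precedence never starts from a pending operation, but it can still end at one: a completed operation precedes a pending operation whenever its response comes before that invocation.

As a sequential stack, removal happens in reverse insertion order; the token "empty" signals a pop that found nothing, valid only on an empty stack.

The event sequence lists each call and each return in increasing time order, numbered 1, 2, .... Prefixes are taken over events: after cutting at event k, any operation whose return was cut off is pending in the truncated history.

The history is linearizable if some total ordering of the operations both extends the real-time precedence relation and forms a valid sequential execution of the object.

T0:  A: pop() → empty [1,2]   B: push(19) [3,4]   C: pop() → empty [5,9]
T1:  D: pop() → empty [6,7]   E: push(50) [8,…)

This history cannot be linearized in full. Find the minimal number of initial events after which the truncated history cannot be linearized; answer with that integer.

9

a valid linearization of events 1..8 exists, for instance A, B, C, D:
after step 1 (A pop() → empty): stack <>
after step 2 (B push(19)): stack <19>
after step 3 (C pop() (pending, included)): stack <>
after step 4 (D pop() → empty): stack <>
adding event 9 (C responds at 9) leaves no legal real-time order
include/drop combinations of the 1 pending operation (E) were all tried; none helps
e.g. A, B, C, D (pending dropped): illegal at step 3, since C pop() → empty cannot apply there
e.g. A, B, D, C (pending dropped): illegal at step 3, since D pop() → empty cannot apply there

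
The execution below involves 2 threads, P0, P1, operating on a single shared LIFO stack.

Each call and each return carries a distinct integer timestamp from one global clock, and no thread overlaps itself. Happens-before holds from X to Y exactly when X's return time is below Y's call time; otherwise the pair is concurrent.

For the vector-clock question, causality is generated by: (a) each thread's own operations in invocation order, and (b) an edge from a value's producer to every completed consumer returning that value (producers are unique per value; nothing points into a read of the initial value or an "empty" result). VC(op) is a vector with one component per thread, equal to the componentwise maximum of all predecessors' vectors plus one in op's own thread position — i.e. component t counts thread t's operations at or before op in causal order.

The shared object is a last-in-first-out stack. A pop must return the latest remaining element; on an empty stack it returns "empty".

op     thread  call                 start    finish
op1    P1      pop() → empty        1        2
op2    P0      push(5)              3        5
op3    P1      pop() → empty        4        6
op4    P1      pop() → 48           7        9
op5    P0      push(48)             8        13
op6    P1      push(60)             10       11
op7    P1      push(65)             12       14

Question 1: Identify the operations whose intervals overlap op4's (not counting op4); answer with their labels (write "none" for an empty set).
op5

op4 spans [7,9]; an op avoiding the whole window 7..9 is ordered, any other is concurrent
op1 [1,2]: before
op2 [3,5]: before
op3 [4,6]: before
op5 [8,13]: concurrent
op6 [10,11]: after
op7 [12,14]: after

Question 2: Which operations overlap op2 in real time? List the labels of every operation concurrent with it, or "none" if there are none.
op3

concurrent with op2 ([3,5]): every op whose interval crosses 3..5
op1 [1,2]: before
op3 [4,6]: concurrent
op4 [7,9]: after
op5 [8,13]: after
op6 [10,11]: after
op7 [12,14]: after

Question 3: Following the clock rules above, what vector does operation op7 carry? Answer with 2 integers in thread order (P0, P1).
(2, 5)

invoked at 1, op1 has no predecessors; its own P1 bump gives (0, 1)
invoked at 3, op2 has no predecessors; its own P0 bump gives (1, 0)
VC(op3, invoked at 4): max of VC(op1)=(0, 1), then +1 on thread P1 → (0, 2)
VC(op5, invoked at 8): max of VC(op2)=(1, 0), then +1 on thread P0 → (2, 0)
VC(op4, invoked at 7): max of VC(op3)=(0, 2), VC(op5)=(2, 0), then +1 on thread P1 → (2, 3)
VC(op6, invoked at 10): max of VC(op4)=(2, 3), then +1 on thread P1 → (2, 4)
VC(op7, invoked at 12): max of VC(op6)=(2, 4), then +1 on thread P1 → (2, 5)
target: VC(op7) = (2, 5)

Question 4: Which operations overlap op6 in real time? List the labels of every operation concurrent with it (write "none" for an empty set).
op5

op6 runs from 10 to 11; window-overlapping ops are concurrent
op1 [1,2]: before
op2 [3,5]: before
op3 [4,6]: before
op4 [7,9]: before
op5 [8,13]: concurrent
op7 [12,14]: after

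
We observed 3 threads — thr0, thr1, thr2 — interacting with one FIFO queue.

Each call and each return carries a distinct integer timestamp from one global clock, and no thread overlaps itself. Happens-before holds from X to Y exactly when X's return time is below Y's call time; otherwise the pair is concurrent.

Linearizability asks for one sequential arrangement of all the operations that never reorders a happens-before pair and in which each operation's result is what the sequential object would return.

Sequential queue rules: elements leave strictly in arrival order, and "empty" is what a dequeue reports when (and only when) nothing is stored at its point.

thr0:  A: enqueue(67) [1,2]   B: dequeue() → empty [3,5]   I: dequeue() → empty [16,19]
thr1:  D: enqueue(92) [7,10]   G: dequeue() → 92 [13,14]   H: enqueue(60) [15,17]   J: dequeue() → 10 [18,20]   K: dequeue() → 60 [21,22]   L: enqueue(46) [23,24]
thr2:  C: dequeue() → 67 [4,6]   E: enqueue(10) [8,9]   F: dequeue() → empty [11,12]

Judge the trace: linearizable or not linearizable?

not linearizable

cut after 11 events: linearizable; cut after 12 events (F responds, time 12): not linearizable
6 completed operations, 4 real-time-consistent orders — every FIFO queue replay fails
for example A, B, C, D, E, F fails at step 2: B dequeue() → empty is not legal there
for example A, B, C, E, D, F fails at step 2: B dequeue() → empty is not legal there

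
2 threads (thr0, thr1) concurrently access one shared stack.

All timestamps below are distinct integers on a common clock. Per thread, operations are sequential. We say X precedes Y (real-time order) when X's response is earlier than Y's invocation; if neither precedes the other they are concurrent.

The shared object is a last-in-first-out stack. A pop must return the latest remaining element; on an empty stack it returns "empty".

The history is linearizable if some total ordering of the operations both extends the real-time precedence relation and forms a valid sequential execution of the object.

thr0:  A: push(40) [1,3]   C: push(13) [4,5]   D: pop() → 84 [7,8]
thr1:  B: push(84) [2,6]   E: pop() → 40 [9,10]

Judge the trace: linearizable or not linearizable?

cut after 9 events: linearizable; cut after 10 events (E responds, time 10): not linearizable
every one of the 3 real-time-consistent orders over 5 completed stack ops fails the sequential spec
one such order, A, B, C, D, E, breaks at step 4 where D pop() → 84 is illegal
one such order, A, C, B, D, E, breaks at step 5 where E pop() → 40 is illegal

not linearizable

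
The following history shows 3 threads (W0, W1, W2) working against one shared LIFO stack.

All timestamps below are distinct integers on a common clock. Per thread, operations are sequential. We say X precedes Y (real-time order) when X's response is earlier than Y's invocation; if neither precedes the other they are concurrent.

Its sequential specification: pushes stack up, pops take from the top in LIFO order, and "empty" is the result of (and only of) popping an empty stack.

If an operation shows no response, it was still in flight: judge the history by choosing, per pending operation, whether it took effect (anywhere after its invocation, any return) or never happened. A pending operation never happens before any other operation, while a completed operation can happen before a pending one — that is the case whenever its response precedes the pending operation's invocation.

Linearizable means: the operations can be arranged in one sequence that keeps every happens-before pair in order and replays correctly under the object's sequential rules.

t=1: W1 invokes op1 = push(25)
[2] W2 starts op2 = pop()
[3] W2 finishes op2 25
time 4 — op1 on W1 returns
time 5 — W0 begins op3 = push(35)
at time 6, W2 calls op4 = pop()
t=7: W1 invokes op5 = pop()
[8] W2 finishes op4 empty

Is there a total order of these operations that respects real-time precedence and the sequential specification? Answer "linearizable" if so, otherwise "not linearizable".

a witness: op1, op2, op3, op5, op4
after step 1 (op1 push(25)): stack <25>
after step 2 (op2 pop() → 25): stack <>
after step 3 (op3 push(35) (pending, included)): stack <35>
after step 4 (op5 pop() (pending, included)): stack <>
after step 5 (op4 pop() → empty): stack <>

linearizable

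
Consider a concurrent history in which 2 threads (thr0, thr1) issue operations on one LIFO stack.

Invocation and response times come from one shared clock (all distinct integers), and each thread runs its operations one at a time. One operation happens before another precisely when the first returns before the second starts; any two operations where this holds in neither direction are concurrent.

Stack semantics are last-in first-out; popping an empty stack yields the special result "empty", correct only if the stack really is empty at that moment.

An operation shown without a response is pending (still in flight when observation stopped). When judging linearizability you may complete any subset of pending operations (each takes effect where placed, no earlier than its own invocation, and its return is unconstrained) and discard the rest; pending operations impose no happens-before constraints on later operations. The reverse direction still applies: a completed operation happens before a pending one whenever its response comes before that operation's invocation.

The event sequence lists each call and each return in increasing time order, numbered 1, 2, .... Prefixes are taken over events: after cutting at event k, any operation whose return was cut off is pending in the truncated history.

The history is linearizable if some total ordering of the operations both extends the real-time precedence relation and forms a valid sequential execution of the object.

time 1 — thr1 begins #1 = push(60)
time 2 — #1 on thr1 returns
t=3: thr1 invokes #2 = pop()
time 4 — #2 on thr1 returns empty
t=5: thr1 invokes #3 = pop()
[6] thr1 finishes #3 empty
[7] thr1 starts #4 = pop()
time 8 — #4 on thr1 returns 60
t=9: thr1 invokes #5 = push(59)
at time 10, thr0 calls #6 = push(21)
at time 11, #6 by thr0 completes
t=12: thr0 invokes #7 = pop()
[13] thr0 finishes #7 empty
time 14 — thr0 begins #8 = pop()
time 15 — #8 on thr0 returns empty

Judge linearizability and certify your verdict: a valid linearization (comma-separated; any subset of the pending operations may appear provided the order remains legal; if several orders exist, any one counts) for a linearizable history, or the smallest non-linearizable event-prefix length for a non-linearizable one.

through event 3 a valid linearization exists; event 4 (#2 responding at time 4) ends that
the sole real-time-consistent order of 2 completed operations fails the LIFO stack replay
for example #1, #2 fails at step 2: #2 pop() → empty is not legal there

not linearizable — minimal violating prefix: 4 events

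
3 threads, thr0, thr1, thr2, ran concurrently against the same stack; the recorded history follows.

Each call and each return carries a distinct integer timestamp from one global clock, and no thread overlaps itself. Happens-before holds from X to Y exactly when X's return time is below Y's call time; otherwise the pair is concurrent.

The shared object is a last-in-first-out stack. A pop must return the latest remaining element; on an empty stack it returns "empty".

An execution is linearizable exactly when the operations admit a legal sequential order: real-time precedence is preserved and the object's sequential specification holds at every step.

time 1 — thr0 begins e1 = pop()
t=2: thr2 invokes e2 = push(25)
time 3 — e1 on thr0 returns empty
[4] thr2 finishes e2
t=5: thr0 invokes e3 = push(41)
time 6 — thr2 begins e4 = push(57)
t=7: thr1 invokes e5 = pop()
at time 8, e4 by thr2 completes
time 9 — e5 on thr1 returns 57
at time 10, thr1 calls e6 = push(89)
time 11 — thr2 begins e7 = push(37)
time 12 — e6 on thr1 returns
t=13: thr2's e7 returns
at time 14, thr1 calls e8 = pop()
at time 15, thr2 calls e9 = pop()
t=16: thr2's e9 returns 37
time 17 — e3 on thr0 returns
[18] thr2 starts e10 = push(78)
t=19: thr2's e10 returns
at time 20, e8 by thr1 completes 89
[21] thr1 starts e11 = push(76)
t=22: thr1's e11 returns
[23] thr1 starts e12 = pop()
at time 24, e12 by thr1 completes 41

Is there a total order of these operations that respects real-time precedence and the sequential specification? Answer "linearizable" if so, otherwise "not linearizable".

not linearizable

the violation lands at event 24, e12's response at time 24: events 1..23 linearize, events 1..24 do not
every one of the 160 real-time-consistent orders over 12 completed stack ops fails the sequential spec
sample order e1, e2, e3, e4, e5, e6, e7, e8, e9, e10, e11, e12 stalls at step 8 — e8 pop() → 89 has no legal effect
sample order e1, e2, e3, e4, e5, e6, e7, e9, e8, e10, e11, e12 stalls at step 12 — e12 pop() → 41 has no legal effect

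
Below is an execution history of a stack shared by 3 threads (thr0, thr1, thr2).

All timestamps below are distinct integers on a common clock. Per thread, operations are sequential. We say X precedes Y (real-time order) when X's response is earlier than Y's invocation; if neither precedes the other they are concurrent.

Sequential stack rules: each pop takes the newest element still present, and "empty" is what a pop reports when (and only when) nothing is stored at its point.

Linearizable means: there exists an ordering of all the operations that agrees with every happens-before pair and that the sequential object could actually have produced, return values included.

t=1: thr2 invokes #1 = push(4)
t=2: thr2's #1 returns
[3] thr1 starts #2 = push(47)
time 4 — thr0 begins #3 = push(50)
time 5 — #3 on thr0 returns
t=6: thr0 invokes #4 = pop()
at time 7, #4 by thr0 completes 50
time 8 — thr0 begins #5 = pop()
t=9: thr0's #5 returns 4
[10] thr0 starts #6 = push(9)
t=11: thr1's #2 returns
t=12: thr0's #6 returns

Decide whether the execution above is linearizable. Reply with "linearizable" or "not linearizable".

one valid linearization: #1, #3, #4, #5, #2, #6
step 1: #1 push(4) — stack <4>
step 2: #3 push(50) — stack <4,50>
step 3: #4 pop() → 50 — stack <4>
step 4: #5 pop() → 4 — stack <>
step 5: #2 push(47) — stack <47>
step 6: #6 push(9) — stack <47,9>

linearizable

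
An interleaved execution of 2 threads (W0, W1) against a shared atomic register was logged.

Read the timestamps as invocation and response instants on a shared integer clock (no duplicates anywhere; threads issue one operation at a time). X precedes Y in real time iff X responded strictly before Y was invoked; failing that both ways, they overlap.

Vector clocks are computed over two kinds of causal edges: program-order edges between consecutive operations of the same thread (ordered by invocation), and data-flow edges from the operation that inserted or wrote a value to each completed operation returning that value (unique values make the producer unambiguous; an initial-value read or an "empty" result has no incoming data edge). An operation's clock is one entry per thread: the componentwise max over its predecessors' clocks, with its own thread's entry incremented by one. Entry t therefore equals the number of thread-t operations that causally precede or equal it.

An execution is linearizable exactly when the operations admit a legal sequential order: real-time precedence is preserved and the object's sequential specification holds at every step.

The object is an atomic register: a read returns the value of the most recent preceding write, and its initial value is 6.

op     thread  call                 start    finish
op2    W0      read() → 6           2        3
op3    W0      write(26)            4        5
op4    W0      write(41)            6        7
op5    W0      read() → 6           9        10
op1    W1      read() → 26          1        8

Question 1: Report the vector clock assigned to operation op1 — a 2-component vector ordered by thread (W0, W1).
Answer: (2, 1)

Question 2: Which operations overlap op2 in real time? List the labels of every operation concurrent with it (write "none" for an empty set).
Answer: op1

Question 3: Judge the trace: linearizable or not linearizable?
the violation lands at event 10, op5's response at time 10: events 1..9 linearize, events 1..10 do not
real-time-consistent orders of the 5 completed operations: 4 — all fail the atomic register replay
one such order, op1, op2, op3, op4, op5, breaks at step 1 where op1 read() → 26 is illegal
one such order, op2, op1, op3, op4, op5, breaks at step 2 where op1 read() → 26 is illegal

not linearizable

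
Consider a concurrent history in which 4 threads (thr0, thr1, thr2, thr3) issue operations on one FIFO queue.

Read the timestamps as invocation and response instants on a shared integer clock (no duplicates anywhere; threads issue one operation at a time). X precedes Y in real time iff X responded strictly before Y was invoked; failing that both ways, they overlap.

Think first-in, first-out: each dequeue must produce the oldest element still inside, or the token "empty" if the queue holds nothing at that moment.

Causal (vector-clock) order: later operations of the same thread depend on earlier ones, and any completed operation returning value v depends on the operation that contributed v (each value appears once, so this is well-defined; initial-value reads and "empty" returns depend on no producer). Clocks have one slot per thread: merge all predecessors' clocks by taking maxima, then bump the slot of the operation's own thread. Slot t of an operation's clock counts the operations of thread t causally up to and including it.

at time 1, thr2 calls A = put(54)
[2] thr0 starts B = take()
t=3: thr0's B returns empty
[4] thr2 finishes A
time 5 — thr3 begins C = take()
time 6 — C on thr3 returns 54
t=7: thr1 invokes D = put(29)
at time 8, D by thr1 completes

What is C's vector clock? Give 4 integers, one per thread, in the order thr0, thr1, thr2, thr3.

VC(A, invoked at 1): no causal predecessors; +1 on thr2 → (0, 0, 1, 0)
VC(D, invoked at 7): no causal predecessors; +1 on thr1 → (0, 1, 0, 0)
VC(B, invoked at 2): no causal predecessors; +1 on thr0 → (1, 0, 0, 0)
C (invocation 5): componentwise max over VC(A)=(0, 0, 1, 0), +1 at thr3, giving (0, 0, 1, 1)
target: VC(C) = (0, 0, 1, 1)

(0, 0, 1, 1)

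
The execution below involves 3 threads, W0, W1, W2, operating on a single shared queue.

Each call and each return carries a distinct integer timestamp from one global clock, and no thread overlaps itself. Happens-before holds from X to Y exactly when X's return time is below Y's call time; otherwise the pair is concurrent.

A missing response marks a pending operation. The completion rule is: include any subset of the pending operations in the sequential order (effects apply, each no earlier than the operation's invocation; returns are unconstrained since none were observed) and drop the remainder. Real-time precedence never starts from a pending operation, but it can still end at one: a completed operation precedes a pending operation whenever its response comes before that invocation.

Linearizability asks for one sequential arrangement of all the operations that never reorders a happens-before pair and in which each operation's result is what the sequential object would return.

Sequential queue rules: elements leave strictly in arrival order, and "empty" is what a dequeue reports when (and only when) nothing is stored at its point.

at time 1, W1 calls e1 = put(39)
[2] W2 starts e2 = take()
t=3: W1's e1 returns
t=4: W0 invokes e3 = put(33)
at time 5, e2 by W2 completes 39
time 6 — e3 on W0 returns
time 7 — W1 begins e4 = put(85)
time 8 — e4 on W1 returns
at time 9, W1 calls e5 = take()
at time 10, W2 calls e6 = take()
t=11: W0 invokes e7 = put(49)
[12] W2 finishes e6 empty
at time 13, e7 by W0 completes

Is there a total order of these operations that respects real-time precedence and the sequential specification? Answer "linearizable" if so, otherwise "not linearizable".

through event 11 a valid linearization exists; event 12 (e6 responding at time 12) ends that
3 orders of the 5 completed queue ops respect real time; none is legal
every completion of the 2 pending operations (e5, e7) was checked; none linearizes
e.g. e1, e2, e3, e4, e6 (pending dropped): illegal at step 5, since e6 take() → empty cannot apply there
e.g. e1, e3, e2, e4, e6 (pending dropped): illegal at step 5, since e6 take() → empty cannot apply there

not linearizable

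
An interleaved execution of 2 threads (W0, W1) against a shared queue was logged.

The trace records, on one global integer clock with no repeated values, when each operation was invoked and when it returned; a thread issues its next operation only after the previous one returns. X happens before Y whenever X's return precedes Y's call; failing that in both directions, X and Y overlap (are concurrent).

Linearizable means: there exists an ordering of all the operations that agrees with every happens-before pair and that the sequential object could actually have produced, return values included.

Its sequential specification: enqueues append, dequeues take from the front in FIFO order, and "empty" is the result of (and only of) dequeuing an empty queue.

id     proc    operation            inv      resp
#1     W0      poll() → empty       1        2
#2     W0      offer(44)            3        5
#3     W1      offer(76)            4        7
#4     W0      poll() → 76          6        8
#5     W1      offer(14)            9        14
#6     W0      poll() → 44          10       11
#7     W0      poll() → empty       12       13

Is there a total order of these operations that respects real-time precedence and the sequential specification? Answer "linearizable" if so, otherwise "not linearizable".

linearizable

one valid linearization: #1, #3, #2, #4, #6, #7, #5
after step 1 (#1 poll() → empty): queue <>
after step 2 (#3 offer(76)): queue <76>
after step 3 (#2 offer(44)): queue <76,44>
after step 4 (#4 poll() → 76): queue <44>
after step 5 (#6 poll() → 44): queue <>
after step 6 (#7 poll() → empty): queue <>
after step 7 (#5 offer(14)): queue <14>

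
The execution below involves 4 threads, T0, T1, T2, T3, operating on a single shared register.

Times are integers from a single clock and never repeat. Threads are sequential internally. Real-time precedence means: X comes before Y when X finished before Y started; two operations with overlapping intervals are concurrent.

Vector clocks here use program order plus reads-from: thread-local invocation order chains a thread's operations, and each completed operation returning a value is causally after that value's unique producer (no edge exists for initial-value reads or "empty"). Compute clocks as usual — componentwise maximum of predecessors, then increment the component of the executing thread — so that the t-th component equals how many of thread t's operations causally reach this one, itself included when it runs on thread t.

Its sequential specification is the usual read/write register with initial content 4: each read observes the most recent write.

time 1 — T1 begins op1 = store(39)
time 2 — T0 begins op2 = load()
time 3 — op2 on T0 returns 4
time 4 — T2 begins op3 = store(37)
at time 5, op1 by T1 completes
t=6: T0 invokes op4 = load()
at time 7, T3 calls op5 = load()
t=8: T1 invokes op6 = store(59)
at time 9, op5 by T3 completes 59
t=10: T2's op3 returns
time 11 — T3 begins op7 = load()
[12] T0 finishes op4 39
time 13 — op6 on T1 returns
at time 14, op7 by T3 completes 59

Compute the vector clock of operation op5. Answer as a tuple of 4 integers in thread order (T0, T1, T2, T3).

(0, 2, 0, 1)

op3 (invocation 4): nothing precedes it; T2's component alone gives (0, 0, 1, 0)
op1 (invocation 1): nothing precedes it; T1's component alone gives (0, 1, 0, 0)
op2 (invocation 2): nothing precedes it; T0's component alone gives (1, 0, 0, 0)
VC(op6, invoked at 8): max of VC(op1)=(0, 1, 0, 0), then +1 on thread T1 → (0, 2, 0, 0)
VC(op5, invoked at 7): max of VC(op6)=(0, 2, 0, 0), then +1 on thread T3 → (0, 2, 0, 1)
VC(op4, invoked at 6): max of VC(op1)=(0, 1, 0, 0), VC(op2)=(1, 0, 0, 0), then +1 on thread T0 → (2, 1, 0, 0)
VC(op7, invoked at 11): max of VC(op5)=(0, 2, 0, 1), VC(op6)=(0, 2, 0, 0), then +1 on thread T3 → (0, 2, 0, 2)
target: VC(op5) = (0, 2, 0, 1)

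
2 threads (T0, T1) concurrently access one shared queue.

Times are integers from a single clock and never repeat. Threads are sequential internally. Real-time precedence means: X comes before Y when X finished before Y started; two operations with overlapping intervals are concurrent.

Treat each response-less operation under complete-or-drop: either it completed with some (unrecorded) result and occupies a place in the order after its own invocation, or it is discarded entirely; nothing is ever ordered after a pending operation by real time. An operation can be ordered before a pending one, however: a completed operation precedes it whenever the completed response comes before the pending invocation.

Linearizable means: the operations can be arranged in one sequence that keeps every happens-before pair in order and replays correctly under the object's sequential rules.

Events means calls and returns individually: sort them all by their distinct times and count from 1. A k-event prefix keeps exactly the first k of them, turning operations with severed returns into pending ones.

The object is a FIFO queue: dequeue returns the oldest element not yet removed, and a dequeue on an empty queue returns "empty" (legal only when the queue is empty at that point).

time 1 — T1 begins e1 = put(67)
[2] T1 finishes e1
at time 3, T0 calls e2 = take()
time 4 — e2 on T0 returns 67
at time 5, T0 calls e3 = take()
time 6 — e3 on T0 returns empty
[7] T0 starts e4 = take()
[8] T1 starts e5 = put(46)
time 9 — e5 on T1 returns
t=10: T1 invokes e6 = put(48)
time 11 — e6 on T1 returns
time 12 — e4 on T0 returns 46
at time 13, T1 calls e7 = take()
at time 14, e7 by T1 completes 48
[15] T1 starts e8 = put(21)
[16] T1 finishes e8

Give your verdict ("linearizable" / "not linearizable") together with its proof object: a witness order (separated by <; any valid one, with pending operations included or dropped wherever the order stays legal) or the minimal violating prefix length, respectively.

linearizable — witness: e1 < e2 < e3 < e5 < e4 < e6 < e7 < e8

after step 1 (e1 put(67)): queue <67>
after step 2 (e2 take() → 67): queue <>
after step 3 (e3 take() → empty): queue <>
after step 4 (e5 put(46)): queue <46>
after step 5 (e4 take() → 46): queue <>
after step 6 (e6 put(48)): queue <48>
after step 7 (e7 take() → 48): queue <>
after step 8 (e8 put(21)): queue <21>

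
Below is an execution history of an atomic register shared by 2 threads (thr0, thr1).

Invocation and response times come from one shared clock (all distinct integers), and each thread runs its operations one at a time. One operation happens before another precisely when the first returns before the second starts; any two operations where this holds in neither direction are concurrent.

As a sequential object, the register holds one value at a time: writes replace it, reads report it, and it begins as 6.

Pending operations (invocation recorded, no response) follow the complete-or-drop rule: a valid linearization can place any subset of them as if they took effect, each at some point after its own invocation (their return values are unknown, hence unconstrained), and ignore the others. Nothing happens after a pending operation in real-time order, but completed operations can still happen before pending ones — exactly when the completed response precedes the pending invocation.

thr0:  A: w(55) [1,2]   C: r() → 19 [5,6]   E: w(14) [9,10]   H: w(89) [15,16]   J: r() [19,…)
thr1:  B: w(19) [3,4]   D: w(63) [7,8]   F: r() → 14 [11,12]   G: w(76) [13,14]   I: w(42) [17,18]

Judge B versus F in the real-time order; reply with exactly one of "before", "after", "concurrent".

before

B spans [3,4], F spans [11,12]
resp(B)=4 < inv(F)=11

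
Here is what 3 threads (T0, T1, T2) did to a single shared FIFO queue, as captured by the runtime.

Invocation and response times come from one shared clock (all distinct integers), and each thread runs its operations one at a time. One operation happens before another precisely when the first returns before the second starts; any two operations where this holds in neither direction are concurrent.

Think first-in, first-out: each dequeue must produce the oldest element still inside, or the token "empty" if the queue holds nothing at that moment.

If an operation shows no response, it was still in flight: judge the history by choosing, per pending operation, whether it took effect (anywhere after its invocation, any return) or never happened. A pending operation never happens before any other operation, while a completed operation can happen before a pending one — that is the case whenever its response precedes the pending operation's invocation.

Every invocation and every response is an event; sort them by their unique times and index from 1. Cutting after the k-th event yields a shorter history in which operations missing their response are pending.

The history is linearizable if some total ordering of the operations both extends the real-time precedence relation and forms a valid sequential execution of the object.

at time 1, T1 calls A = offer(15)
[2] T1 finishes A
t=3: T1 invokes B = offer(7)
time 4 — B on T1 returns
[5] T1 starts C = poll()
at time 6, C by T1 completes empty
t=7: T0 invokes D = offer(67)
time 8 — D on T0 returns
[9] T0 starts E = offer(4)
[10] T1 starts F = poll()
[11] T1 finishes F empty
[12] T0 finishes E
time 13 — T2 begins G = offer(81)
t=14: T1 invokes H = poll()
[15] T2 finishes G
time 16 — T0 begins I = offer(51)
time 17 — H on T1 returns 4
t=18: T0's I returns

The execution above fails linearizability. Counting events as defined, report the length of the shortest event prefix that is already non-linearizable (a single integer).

6

a valid linearization of events 1..5 exists, for instance A, B:
after step 1 (A offer(15)): queue <15>
after step 2 (B offer(7)): queue <15,7>
at event 6 (C's time-6 response) nothing linearizes any more
take A, B, C: step 3 already fails, because C poll() → empty cannot occur there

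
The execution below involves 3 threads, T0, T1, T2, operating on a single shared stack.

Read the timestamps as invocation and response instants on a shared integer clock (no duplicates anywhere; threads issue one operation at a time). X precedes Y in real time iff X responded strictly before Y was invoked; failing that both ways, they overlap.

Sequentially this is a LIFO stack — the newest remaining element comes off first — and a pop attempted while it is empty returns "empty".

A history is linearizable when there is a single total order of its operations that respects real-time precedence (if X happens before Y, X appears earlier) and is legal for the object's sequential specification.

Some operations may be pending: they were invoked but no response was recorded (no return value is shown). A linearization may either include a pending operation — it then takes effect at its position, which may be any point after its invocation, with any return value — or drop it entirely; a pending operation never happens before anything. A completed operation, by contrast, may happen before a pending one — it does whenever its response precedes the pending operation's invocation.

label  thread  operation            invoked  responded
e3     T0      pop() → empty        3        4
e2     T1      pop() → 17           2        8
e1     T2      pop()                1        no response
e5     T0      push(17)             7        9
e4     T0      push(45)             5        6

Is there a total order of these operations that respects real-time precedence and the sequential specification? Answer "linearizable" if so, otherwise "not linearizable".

a witness: e1, e3, e4, e5, e2
1. e1 pop() (pending, included), leaving stack <>
2. e3 pop() → empty, leaving stack <>
3. e4 push(45), leaving stack <45>
4. e5 push(17), leaving stack <45,17>
5. e2 pop() → 17, leaving stack <45>

linearizable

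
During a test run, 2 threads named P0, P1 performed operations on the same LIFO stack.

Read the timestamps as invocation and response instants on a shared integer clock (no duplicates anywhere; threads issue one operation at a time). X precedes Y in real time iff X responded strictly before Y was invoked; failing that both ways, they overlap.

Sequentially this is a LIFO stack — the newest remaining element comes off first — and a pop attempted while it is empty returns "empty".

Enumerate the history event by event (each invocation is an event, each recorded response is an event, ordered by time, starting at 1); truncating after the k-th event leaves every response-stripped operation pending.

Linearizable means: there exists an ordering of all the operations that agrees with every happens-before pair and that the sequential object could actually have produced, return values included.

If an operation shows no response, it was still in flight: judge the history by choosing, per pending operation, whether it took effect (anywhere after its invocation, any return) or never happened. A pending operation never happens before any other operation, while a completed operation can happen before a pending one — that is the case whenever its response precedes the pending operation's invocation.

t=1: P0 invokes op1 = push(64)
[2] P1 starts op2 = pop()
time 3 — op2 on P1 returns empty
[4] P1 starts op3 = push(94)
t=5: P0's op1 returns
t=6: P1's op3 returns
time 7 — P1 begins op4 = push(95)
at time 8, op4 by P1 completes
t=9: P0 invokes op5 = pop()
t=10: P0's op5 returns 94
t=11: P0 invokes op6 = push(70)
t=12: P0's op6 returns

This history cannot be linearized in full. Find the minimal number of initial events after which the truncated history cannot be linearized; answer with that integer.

events 1..9 are still linearizable — one witness is op2, op1, op3, op4:
step 1: op2 pop() → empty — stack <>
step 2: op1 push(64) — stack <64>
step 3: op3 push(94) — stack <64,94>
step 4: op4 push(95) — stack <64,94,95>
with event 10 included (op5 responding at time 10), all real-time-consistent orders fail
e.g. op1, op2, op3, op4, op5: illegal at step 2, since op2 pop() → empty cannot apply there
e.g. op2, op1, op3, op4, op5: illegal at step 5, since op5 pop() → 94 cannot apply there

10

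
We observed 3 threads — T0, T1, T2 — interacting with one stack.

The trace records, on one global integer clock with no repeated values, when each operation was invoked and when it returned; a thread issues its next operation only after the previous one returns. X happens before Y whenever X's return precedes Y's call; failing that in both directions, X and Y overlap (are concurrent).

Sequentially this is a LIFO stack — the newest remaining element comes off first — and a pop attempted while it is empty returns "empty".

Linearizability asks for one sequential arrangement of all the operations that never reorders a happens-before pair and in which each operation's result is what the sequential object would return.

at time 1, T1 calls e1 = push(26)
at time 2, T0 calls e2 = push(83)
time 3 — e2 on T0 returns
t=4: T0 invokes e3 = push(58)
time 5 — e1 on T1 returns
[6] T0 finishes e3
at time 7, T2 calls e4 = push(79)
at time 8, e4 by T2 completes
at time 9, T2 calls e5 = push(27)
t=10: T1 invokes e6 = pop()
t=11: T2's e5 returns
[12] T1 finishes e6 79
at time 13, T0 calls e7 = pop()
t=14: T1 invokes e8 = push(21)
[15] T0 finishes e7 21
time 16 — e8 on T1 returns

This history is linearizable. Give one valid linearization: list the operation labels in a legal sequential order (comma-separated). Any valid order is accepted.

e1, e2, e3, e4, e6, e5, e8, e7

1. e1 push(26), leaving stack <26>
2. e2 push(83), leaving stack <26,83>
3. e3 push(58), leaving stack <26,83,58>
4. e4 push(79), leaving stack <26,83,58,79>
5. e6 pop() → 79, leaving stack <26,83,58>
6. e5 push(27), leaving stack <26,83,58,27>
7. e8 push(21), leaving stack <26,83,58,27,21>
8. e7 pop() → 21, leaving stack <26,83,58,27>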